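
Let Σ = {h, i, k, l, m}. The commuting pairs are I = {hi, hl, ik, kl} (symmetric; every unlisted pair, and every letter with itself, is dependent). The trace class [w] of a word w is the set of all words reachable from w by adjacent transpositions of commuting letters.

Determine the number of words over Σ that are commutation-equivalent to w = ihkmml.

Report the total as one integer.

piece 0:i — minimal
piece 1:h — minimal
piece 2:k rests on {1:h}
piece 3:m rests on {0:i, 2:k}
piece 4:m rests on {3:m}
piece 5:l rests on {4:m}
minimal pieces: {0:i, 1:h}
ways to finish when only these pieces remain (= sum over removing one remaining piece with nothing left below it):
  1 left: {5}→1
  2 left: {4,5}→1
  3 left: {3,4,5}→1
  4 left: {0,3,4,5}→1  {2,3,4,5}→1
  placing 0:i first → 1 extensions
  placing 1:h first → 2 extensions
total linear extensions = 3

3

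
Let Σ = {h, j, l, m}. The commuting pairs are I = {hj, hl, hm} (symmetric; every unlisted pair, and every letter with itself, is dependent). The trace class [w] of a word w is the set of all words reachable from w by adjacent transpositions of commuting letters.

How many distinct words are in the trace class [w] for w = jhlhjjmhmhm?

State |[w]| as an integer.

330

#0=j has no predecessor
#1=h has no predecessor
#2=l depends on [0:j]
#3=h depends on [1:h]
#4=j depends on [2:l]
#5=j depends on [4:j]
#6=m depends on [5:j]
#7=h depends on [3:h]
#8=m depends on [6:m]
#9=h depends on [7:h]
#10=m depends on [8:m]
sources: [0:j, 1:h]
N(rest) = Σ N(rest − s) over sources s of rest; N(one piece) = 1:
  size 1 → [9]=1  [10]=1
  size 2 → [7,9]=1  [8,10]=1  [9,10]=2
  size 3 → [3,7,9]=1  [6,8,10]=1  [7,9,10]=3  [8,9,10]=3
  size 4 → [1,3,7,9]=1  [3,7,9,10]=4  [5,6,8,10]=1  [6,8,9,10]=4  [7,8,9,10]=6
  size 5 → [1,3,7,9,10]=5  [3,7,8,9,10]=10  [4,5,6,8,10]=1  [5,6,8,9,10]=5  [6,7,8,9,10]=10
  size 6 → [1,3,7,8,9,10]=15  [2,4,5,6,8,10]=1  [3,6,7,8,9,10]=20  [4,5,6,8,9,10]=6  [5,6,7,8,9,10]=15
  size 7 → [0,2,4,5,6,8,10]=1  [1,3,6,7,8,9,10]=35  [2,4,5,6,8,9,10]=7  [3,5,6,7,8,9,10]=35  [4,5,6,7,8,9,10]=21
  size 8 → [0,2,4,5,6,8,9,10]=8  [1,3,5,6,7,8,9,10]=70  [2,4,5,6,7,8,9,10]=28  [3,4,5,6,7,8,9,10]=56
  size 9 → [0,2,4,5,6,7,8,9,10]=36  [1,3,4,5,6,7,8,9,10]=126  [2,3,4,5,6,7,8,9,10]=84
  first=0(j) contributes 210
  first=1(h) contributes 120
|[w]| = 330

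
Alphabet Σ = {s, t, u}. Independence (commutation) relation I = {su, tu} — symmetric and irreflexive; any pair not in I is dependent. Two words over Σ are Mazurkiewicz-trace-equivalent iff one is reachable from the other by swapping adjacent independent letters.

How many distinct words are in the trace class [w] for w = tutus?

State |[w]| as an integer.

0(t) covers ∅
1(u) covers ∅
2(t) covers 0:t
3(u) covers 1:u
4(s) covers 2:t
floor of heap: 0:t, 1:u
completions by unplaced set U, small U first (add the entries for U minus each lowest piece of U):
  |U|=1: {3}:1  {4}:1
  |U|=2: {1,3}:1  {2,4}:1  {3,4}:2
  |U|=3: {0,2,4}:1  {1,3,4}:3  {2,3,4}:3
  start at 0(t): 6
  start at 1(u): 4
sum over floor = 10

10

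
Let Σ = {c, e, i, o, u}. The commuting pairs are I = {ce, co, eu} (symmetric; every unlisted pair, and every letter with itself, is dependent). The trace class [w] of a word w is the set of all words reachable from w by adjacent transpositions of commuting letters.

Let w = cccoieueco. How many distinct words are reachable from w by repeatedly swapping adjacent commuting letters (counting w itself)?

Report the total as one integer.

#0=c has no predecessor
#1=c depends on [0:c]
#2=c depends on [1:c]
#3=o has no predecessor
#4=i depends on [2:c, 3:o]
#5=e depends on [4:i]
#6=u depends on [4:i]
#7=e depends on [5:e]
#8=c depends on [6:u]
#9=o depends on [6:u, 7:e]
sources: [0:c, 3:o]
N(rest) = Σ N(rest − s) over sources s of rest; N(one piece) = 1:
  size 1 → [8]=1  [9]=1
  size 2 → [7,9]=1  [8,9]=2
  size 3 → [5,7,9]=1  [6,8,9]=2  [7,8,9]=3
  size 4 → [5,7,8,9]=4  [6,7,8,9]=5
  size 5 → [5,6,7,8,9]=9
  size 6 → [4,5,6,7,8,9]=9
  size 7 → [2,4,5,6,7,8,9]=9  [3,4,5,6,7,8,9]=9
  size 8 → [1,2,4,5,6,7,8,9]=9  [2,3,4,5,6,7,8,9]=18
  first=0(c) contributes 27
  first=3(o) contributes 9
|[w]| = 36

36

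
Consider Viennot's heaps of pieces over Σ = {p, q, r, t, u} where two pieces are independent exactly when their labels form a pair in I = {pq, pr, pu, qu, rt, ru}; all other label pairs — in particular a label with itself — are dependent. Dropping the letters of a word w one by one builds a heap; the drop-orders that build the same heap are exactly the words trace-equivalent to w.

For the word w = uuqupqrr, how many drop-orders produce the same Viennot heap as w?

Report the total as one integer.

0(u) covers ∅
1(u) covers 0:u
2(q) covers ∅
3(u) covers 1:u
4(p) covers ∅
5(q) covers 2:q
6(r) covers 5:q
7(r) covers 6:r
floor of heap: 0:u, 2:q, 4:p
completions by unplaced set U, small U first (add the entries for U minus each lowest piece of U):
  |U|=1: {3}:1  {4}:1  {7}:1
  |U|=2: {1,3}:1  {3,4}:2  {3,7}:2  {4,7}:2  {6,7}:1
  |U|=3: {0,1,3}:1  {1,3,4}:3  {1,3,7}:3  {3,4,7}:6  {3,6,7}:3  {4,6,7}:3  {5,6,7}:1
  |U|=4: {0,1,3,4}:4  {0,1,3,7}:4  {1,3,4,7}:12  {1,3,6,7}:6  {2,5,6,7}:1  {3,4,6,7}:12  {3,5,6,7}:4  {4,5,6,7}:4
  |U|=5: {0,1,3,4,7}:20  {0,1,3,6,7}:10  {1,3,4,6,7}:30  {1,3,5,6,7}:10  {2,3,5,6,7}:5  {2,4,5,6,7}:5  {3,4,5,6,7}:20
  |U|=6: {0,1,3,4,6,7}:60  {0,1,3,5,6,7}:20  {1,2,3,5,6,7}:15  {1,3,4,5,6,7}:60  {2,3,4,5,6,7}:30
  start at 0(u): 105
  start at 2(q): 140
  start at 4(p): 35
sum over floor = 280

280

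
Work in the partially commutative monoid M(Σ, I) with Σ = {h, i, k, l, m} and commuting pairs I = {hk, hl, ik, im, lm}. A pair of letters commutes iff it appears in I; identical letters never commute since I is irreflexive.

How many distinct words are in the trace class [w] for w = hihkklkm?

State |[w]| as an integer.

22

drop 0:h onto floor
drop 1:i onto {0:h}
drop 2:h onto {1:i}
drop 3:k onto floor
drop 4:k onto {3:k}
drop 5:l onto {1:i, 4:k}
drop 6:k onto {5:l}
drop 7:m onto {2:h, 6:k}
ground layer = {0:h, 3:k}
drop-orders for the pieces not yet dropped (sum over which currently-grounded one goes next):
  1 to go: {7} 1
  2 to go: {2,7} 1  {6,7} 1
  3 to go: {2,6,7} 2  {5,6,7} 1
  4 to go: {2,5,6,7} 3  {4,5,6,7} 1
  5 to go: {1,2,5,6,7} 3  {2,4,5,6,7} 4  {3,4,5,6,7} 1
  6 to go: {0,1,2,5,6,7} 3  {1,2,4,5,6,7} 7  {2,3,4,5,6,7} 5
  if 0:h drops first: 12 orders
  if 3:k drops first: 10 orders
heap linearizations: 22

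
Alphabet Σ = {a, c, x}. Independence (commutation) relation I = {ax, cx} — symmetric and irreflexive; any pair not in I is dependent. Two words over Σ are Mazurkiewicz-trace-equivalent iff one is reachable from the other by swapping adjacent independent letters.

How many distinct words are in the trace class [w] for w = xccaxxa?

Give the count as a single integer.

#0=x has no predecessor
#1=c has no predecessor
#2=c depends on [1:c]
#3=a depends on [2:c]
#4=x depends on [0:x]
#5=x depends on [4:x]
#6=a depends on [3:a]
sources: [0:x, 1:c]
N(rest) = Σ N(rest − s) over sources s of rest; N(one piece) = 1:
  size 1 → [5]=1  [6]=1
  size 2 → [3,6]=1  [4,5]=1  [5,6]=2
  size 3 → [0,4,5]=1  [2,3,6]=1  [3,5,6]=3  [4,5,6]=3
  size 4 → [0,4,5,6]=4  [1,2,3,6]=1  [2,3,5,6]=4  [3,4,5,6]=6
  size 5 → [0,3,4,5,6]=10  [1,2,3,5,6]=5  [2,3,4,5,6]=10
  first=0(x) contributes 15
  first=1(c) contributes 20
|[w]| = 35

35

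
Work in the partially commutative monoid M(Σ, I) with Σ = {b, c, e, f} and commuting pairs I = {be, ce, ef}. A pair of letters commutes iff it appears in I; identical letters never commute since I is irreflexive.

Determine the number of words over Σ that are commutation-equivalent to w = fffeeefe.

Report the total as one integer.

70

#0=f has no predecessor
#1=f depends on [0:f]
#2=f depends on [1:f]
#3=e has no predecessor
#4=e depends on [3:e]
#5=e depends on [4:e]
#6=f depends on [2:f]
#7=e depends on [5:e]
sources: [0:f, 3:e]
N(rest) = Σ N(rest − s) over sources s of rest; N(one piece) = 1:
  size 1 → [6]=1  [7]=1
  size 2 → [2,6]=1  [5,7]=1  [6,7]=2
  size 3 → [1,2,6]=1  [2,6,7]=3  [4,5,7]=1  [5,6,7]=3
  size 4 → [0,1,2,6]=1  [1,2,6,7]=4  [2,5,6,7]=6  [3,4,5,7]=1  [4,5,6,7]=4
  size 5 → [0,1,2,6,7]=5  [1,2,5,6,7]=10  [2,4,5,6,7]=10  [3,4,5,6,7]=5
  size 6 → [0,1,2,5,6,7]=15  [1,2,4,5,6,7]=20  [2,3,4,5,6,7]=15
  first=0(f) contributes 35
  first=3(e) contributes 35
|[w]| = 70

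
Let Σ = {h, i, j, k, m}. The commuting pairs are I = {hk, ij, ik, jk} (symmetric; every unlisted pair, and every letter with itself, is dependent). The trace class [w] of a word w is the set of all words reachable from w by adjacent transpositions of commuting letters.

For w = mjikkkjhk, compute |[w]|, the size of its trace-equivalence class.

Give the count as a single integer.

piece 0:m — minimal
piece 1:j rests on {0:m}
piece 2:i rests on {0:m}
piece 3:k rests on {0:m}
piece 4:k rests on {3:k}
piece 5:k rests on {4:k}
piece 6:j rests on {1:j}
piece 7:h rests on {2:i, 6:j}
piece 8:k rests on {5:k}
minimal pieces: {0:m}
ways to finish when only these pieces remain (= sum over removing one remaining piece with nothing left below it):
  1 left: {7}→1  {8}→1
  2 left: {2,7}→1  {5,8}→1  {6,7}→1  {7,8}→2
  3 left: {1,6,7}→1  {2,6,7}→2  {2,7,8}→3  {4,5,8}→1  {5,7,8}→3  {6,7,8}→3
  4 left: {1,2,6,7}→3  {1,6,7,8}→4  {2,5,7,8}→6  {2,6,7,8}→8  {3,4,5,8}→1  {4,5,7,8}→4  {5,6,7,8}→6
  5 left: {1,2,6,7,8}→15  {1,5,6,7,8}→10  {2,4,5,7,8}→10  {2,5,6,7,8}→20  {3,4,5,7,8}→5  {4,5,6,7,8}→10
  6 left: {1,2,5,6,7,8}→45  {1,4,5,6,7,8}→20  {2,3,4,5,7,8}→15  {2,4,5,6,7,8}→40  {3,4,5,6,7,8}→15
  7 left: {1,2,4,5,6,7,8}→105  {1,3,4,5,6,7,8}→35  {2,3,4,5,6,7,8}→70
  placing 0:m first → 210 extensions

210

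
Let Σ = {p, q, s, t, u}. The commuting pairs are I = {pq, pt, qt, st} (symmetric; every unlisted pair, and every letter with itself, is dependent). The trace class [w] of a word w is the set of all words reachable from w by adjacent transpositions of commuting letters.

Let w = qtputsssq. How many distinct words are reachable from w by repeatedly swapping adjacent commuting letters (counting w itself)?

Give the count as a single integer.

30

piece 0:q — minimal
piece 1:t — minimal
piece 2:p — minimal
piece 3:u rests on {0:q, 1:t, 2:p}
piece 4:t rests on {3:u}
piece 5:s rests on {3:u}
piece 6:s rests on {5:s}
piece 7:s rests on {6:s}
piece 8:q rests on {7:s}
minimal pieces: {0:q, 1:t, 2:p}
ways to finish when only these pieces remain (= sum over removing one remaining piece with nothing left below it):
  1 left: {4}→1  {8}→1
  2 left: {4,8}→2  {7,8}→1
  3 left: {4,7,8}→3  {6,7,8}→1
  4 left: {4,6,7,8}→4  {5,6,7,8}→1
  5 left: {4,5,6,7,8}→5
  6 left: {3,4,5,6,7,8}→5
  7 left: {0,3,4,5,6,7,8}→5  {1,3,4,5,6,7,8}→5  {2,3,4,5,6,7,8}→5
  placing 0:q first → 10 extensions
  placing 1:t first → 10 extensions
  placing 2:p first → 10 extensions
total linear extensions = 30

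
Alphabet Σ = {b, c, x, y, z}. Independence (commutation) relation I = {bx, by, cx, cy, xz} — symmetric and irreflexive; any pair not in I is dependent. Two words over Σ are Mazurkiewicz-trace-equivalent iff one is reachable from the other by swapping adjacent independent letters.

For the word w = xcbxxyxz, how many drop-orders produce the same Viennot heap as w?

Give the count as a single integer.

36

#0=x has no predecessor
#1=c has no predecessor
#2=b depends on [1:c]
#3=x depends on [0:x]
#4=x depends on [3:x]
#5=y depends on [4:x]
#6=x depends on [5:y]
#7=z depends on [2:b, 5:y]
sources: [0:x, 1:c]
N(rest) = Σ N(rest − s) over sources s of rest; N(one piece) = 1:
  size 1 → [6]=1  [7]=1
  size 2 → [2,7]=1  [6,7]=2
  size 3 → [1,2,7]=1  [2,6,7]=3  [5,6,7]=2
  size 4 → [1,2,6,7]=4  [2,5,6,7]=5  [4,5,6,7]=2
  size 5 → [1,2,5,6,7]=9  [2,4,5,6,7]=7  [3,4,5,6,7]=2
  size 6 → [0,3,4,5,6,7]=2  [1,2,4,5,6,7]=16  [2,3,4,5,6,7]=9
  first=0(x) contributes 25
  first=1(c) contributes 11
|[w]| = 36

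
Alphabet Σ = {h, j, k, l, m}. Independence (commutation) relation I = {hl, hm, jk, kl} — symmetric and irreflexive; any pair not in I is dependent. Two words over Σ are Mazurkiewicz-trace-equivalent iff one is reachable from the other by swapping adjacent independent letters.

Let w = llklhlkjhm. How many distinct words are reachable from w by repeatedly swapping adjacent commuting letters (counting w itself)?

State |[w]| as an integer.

drop 0:l onto floor
drop 1:l onto {0:l}
drop 2:k onto floor
drop 3:l onto {1:l}
drop 4:h onto {2:k}
drop 5:l onto {3:l}
drop 6:k onto {4:h}
drop 7:j onto {4:h, 5:l}
drop 8:h onto {6:k, 7:j}
drop 9:m onto {6:k, 7:j}
ground layer = {0:l, 2:k}
drop-orders for the pieces not yet dropped (sum over which currently-grounded one goes next):
  1 to go: {8} 1  {9} 1
  2 to go: {8,9} 2
  3 to go: {6,8,9} 2  {7,8,9} 2
  4 to go: {5,7,8,9} 2  {6,7,8,9} 4
  5 to go: {3,5,7,8,9} 2  {4,6,7,8,9} 4  {5,6,7,8,9} 6
  6 to go: {1,3,5,7,8,9} 2  {2,4,6,7,8,9} 4  {3,5,6,7,8,9} 8  {4,5,6,7,8,9} 10
  7 to go: {0,1,3,5,7,8,9} 2  {1,3,5,6,7,8,9} 10  {2,4,5,6,7,8,9} 14  {3,4,5,6,7,8,9} 18
  8 to go: {0,1,3,5,6,7,8,9} 12  {1,3,4,5,6,7,8,9} 28  {2,3,4,5,6,7,8,9} 32
  if 0:l drops first: 60 orders
  if 2:k drops first: 40 orders
heap linearizations: 100

100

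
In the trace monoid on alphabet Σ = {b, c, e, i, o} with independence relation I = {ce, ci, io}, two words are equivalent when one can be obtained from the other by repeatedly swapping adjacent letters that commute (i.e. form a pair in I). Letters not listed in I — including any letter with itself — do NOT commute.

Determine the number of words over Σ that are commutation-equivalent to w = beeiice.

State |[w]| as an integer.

drop 0:b onto floor
drop 1:e onto {0:b}
drop 2:e onto {1:e}
drop 3:i onto {2:e}
drop 4:i onto {3:i}
drop 5:c onto {0:b}
drop 6:e onto {4:i}
ground layer = {0:b}
drop-orders for the pieces not yet dropped (sum over which currently-grounded one goes next):
  1 to go: {5} 1  {6} 1
  2 to go: {4,6} 1  {5,6} 2
  3 to go: {3,4,6} 1  {4,5,6} 3
  4 to go: {2,3,4,6} 1  {3,4,5,6} 4
  5 to go: {1,2,3,4,6} 1  {2,3,4,5,6} 5
  if 0:b drops first: 6 orders

6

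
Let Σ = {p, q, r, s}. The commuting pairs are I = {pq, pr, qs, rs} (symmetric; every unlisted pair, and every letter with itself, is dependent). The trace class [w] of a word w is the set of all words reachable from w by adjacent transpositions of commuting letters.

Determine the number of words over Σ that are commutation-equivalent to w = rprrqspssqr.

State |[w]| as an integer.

462

0(r) covers ∅
1(p) covers ∅
2(r) covers 0:r
3(r) covers 2:r
4(q) covers 3:r
5(s) covers 1:p
6(p) covers 5:s
7(s) covers 6:p
8(s) covers 7:s
9(q) covers 4:q
10(r) covers 9:q
floor of heap: 0:r, 1:p
completions by unplaced set U, small U first (add the entries for U minus each lowest piece of U):
  |U|=1: {8}:1  {10}:1
  |U|=2: {7,8}:1  {8,10}:2  {9,10}:1
  |U|=3: {4,9,10}:1  {6,7,8}:1  {7,8,10}:3  {8,9,10}:3
  |U|=4: {3,4,9,10}:1  {4,8,9,10}:4  {5,6,7,8}:1  {6,7,8,10}:4  {7,8,9,10}:6
  |U|=5: {1,5,6,7,8}:1  {2,3,4,9,10}:1  {3,4,8,9,10}:5  {4,7,8,9,10}:10  {5,6,7,8,10}:5  {6,7,8,9,10}:10
  |U|=6: {0,2,3,4,9,10}:1  {1,5,6,7,8,10}:6  {2,3,4,8,9,10}:6  {3,4,7,8,9,10}:15  {4,6,7,8,9,10}:20  {5,6,7,8,9,10}:15
  |U|=7: {0,2,3,4,8,9,10}:7  {1,5,6,7,8,9,10}:21  {2,3,4,7,8,9,10}:21  {3,4,6,7,8,9,10}:35  {4,5,6,7,8,9,10}:35
  |U|=8: {0,2,3,4,7,8,9,10}:28  {1,4,5,6,7,8,9,10}:56  {2,3,4,6,7,8,9,10}:56  {3,4,5,6,7,8,9,10}:70
  |U|=9: {0,2,3,4,6,7,8,9,10}:84  {1,3,4,5,6,7,8,9,10}:126  {2,3,4,5,6,7,8,9,10}:126
  start at 0(r): 252
  start at 1(p): 210
sum over floor = 462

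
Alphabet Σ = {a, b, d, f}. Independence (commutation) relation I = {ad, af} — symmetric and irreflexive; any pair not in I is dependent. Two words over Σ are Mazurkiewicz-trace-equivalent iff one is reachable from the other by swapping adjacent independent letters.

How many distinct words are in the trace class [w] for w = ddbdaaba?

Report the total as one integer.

drop 0:d onto floor
drop 1:d onto {0:d}
drop 2:b onto {1:d}
drop 3:d onto {2:b}
drop 4:a onto {2:b}
drop 5:a onto {4:a}
drop 6:b onto {3:d, 5:a}
drop 7:a onto {6:b}
ground layer = {0:d}
drop-orders for the pieces not yet dropped (sum over which currently-grounded one goes next):
  1 to go: {7} 1
  2 to go: {6,7} 1
  3 to go: {3,6,7} 1  {5,6,7} 1
  4 to go: {3,5,6,7} 2  {4,5,6,7} 1
  5 to go: {3,4,5,6,7} 3
  6 to go: {2,3,4,5,6,7} 3
  if 0:d drops first: 3 orders

3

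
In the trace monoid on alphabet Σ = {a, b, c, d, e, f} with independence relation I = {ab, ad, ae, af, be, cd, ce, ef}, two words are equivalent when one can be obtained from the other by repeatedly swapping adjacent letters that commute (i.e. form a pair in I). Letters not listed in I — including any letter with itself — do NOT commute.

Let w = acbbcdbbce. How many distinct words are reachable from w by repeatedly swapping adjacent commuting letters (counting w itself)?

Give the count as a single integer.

drop 0:a onto floor
drop 1:c onto {0:a}
drop 2:b onto {1:c}
drop 3:b onto {2:b}
drop 4:c onto {3:b}
drop 5:d onto {3:b}
drop 6:b onto {4:c, 5:d}
drop 7:b onto {6:b}
drop 8:c onto {7:b}
drop 9:e onto {5:d}
ground layer = {0:a}
drop-orders for the pieces not yet dropped (sum over which currently-grounded one goes next):
  1 to go: {8} 1  {9} 1
  2 to go: {7,8} 1  {8,9} 2
  3 to go: {6,7,8} 1  {7,8,9} 3
  4 to go: {4,6,7,8} 1  {6,7,8,9} 4
  5 to go: {4,6,7,8,9} 5  {5,6,7,8,9} 4
  6 to go: {4,5,6,7,8,9} 9
  7 to go: {3,4,5,6,7,8,9} 9
  8 to go: {2,3,4,5,6,7,8,9} 9
  if 0:a drops first: 9 orders

9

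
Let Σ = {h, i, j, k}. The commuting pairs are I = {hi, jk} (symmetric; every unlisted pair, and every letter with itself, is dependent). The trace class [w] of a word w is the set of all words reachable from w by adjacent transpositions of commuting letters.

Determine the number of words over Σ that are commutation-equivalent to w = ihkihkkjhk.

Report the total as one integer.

#0=i has no predecessor
#1=h has no predecessor
#2=k depends on [0:i, 1:h]
#3=i depends on [2:k]
#4=h depends on [2:k]
#5=k depends on [3:i, 4:h]
#6=k depends on [5:k]
#7=j depends on [3:i, 4:h]
#8=h depends on [6:k, 7:j]
#9=k depends on [8:h]
sources: [0:i, 1:h]
N(rest) = Σ N(rest − s) over sources s of rest; N(one piece) = 1:
  size 1 → [9]=1
  size 2 → [8,9]=1
  size 3 → [6,8,9]=1  [7,8,9]=1
  size 4 → [5,6,8,9]=1  [6,7,8,9]=2
  size 5 → [5,6,7,8,9]=3
  size 6 → [3,5,6,7,8,9]=3  [4,5,6,7,8,9]=3
  size 7 → [3,4,5,6,7,8,9]=6
  size 8 → [2,3,4,5,6,7,8,9]=6
  first=0(i) contributes 6
  first=1(h) contributes 6
|[w]| = 12

12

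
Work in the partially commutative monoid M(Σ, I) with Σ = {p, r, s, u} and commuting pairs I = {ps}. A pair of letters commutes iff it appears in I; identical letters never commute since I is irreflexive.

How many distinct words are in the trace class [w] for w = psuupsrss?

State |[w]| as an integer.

4

piece 0:p — minimal
piece 1:s — minimal
piece 2:u rests on {0:p, 1:s}
piece 3:u rests on {2:u}
piece 4:p rests on {3:u}
piece 5:s rests on {3:u}
piece 6:r rests on {4:p, 5:s}
piece 7:s rests on {6:r}
piece 8:s rests on {7:s}
minimal pieces: {0:p, 1:s}
ways to finish when only these pieces remain (= sum over removing one remaining piece with nothing left below it):
  1 left: {8}→1
  2 left: {7,8}→1
  3 left: {6,7,8}→1
  4 left: {4,6,7,8}→1  {5,6,7,8}→1
  5 left: {4,5,6,7,8}→2
  6 left: {3,4,5,6,7,8}→2
  7 left: {2,3,4,5,6,7,8}→2
  placing 0:p first → 2 extensions
  placing 1:s first → 2 extensions
total linear extensions = 4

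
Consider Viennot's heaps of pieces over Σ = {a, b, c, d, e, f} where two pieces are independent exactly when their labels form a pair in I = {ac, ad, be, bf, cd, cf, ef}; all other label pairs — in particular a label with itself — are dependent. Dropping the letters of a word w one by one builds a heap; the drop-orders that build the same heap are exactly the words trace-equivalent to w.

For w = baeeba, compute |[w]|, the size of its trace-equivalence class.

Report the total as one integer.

#0=b has no predecessor
#1=a depends on [0:b]
#2=e depends on [1:a]
#3=e depends on [2:e]
#4=b depends on [1:a]
#5=a depends on [3:e, 4:b]
sources: [0:b]
N(rest) = Σ N(rest − s) over sources s of rest; N(one piece) = 1:
  size 1 → [5]=1
  size 2 → [3,5]=1  [4,5]=1
  size 3 → [2,3,5]=1  [3,4,5]=2
  size 4 → [2,3,4,5]=3
  first=0(b) contributes 3

3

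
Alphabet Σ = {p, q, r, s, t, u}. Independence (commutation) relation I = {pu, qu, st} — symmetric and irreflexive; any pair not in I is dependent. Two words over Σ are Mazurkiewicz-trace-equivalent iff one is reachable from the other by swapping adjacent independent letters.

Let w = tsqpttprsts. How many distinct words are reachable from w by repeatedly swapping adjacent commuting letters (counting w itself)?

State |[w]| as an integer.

6

drop 0:t onto floor
drop 1:s onto floor
drop 2:q onto {0:t, 1:s}
drop 3:p onto {2:q}
drop 4:t onto {3:p}
drop 5:t onto {4:t}
drop 6:p onto {5:t}
drop 7:r onto {6:p}
drop 8:s onto {7:r}
drop 9:t onto {7:r}
drop 10:s onto {8:s}
ground layer = {0:t, 1:s}
drop-orders for the pieces not yet dropped (sum over which currently-grounded one goes next):
  1 to go: {9} 1  {10} 1
  2 to go: {8,10} 1  {9,10} 2
  3 to go: {8,9,10} 3
  4 to go: {7,8,9,10} 3
  5 to go: {6,7,8,9,10} 3
  6 to go: {5,6,7,8,9,10} 3
  7 to go: {4,5,6,7,8,9,10} 3
  8 to go: {3,4,5,6,7,8,9,10} 3
  9 to go: {2,3,4,5,6,7,8,9,10} 3
  if 0:t drops first: 3 orders
  if 1:s drops first: 3 orders
heap linearizations: 6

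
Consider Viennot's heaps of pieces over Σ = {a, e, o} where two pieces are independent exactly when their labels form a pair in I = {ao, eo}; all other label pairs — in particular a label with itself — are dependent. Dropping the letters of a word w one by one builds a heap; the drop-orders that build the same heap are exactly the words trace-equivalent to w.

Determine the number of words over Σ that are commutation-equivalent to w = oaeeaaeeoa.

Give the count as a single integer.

45

0(o) covers ∅
1(a) covers ∅
2(e) covers 1:a
3(e) covers 2:e
4(a) covers 3:e
5(a) covers 4:a
6(e) covers 5:a
7(e) covers 6:e
8(o) covers 0:o
9(a) covers 7:e
floor of heap: 0:o, 1:a
completions by unplaced set U, small U first (add the entries for U minus each lowest piece of U):
  |U|=1: {8}:1  {9}:1
  |U|=2: {0,8}:1  {7,9}:1  {8,9}:2
  |U|=3: {0,8,9}:3  {6,7,9}:1  {7,8,9}:3
  |U|=4: {0,7,8,9}:6  {5,6,7,9}:1  {6,7,8,9}:4
  |U|=5: {0,6,7,8,9}:10  {4,5,6,7,9}:1  {5,6,7,8,9}:5
  |U|=6: {0,5,6,7,8,9}:15  {3,4,5,6,7,9}:1  {4,5,6,7,8,9}:6
  |U|=7: {0,4,5,6,7,8,9}:21  {2,3,4,5,6,7,9}:1  {3,4,5,6,7,8,9}:7
  |U|=8: {0,3,4,5,6,7,8,9}:28  {1,2,3,4,5,6,7,9}:1  {2,3,4,5,6,7,8,9}:8
  start at 0(o): 9
  start at 1(a): 36
sum over floor = 45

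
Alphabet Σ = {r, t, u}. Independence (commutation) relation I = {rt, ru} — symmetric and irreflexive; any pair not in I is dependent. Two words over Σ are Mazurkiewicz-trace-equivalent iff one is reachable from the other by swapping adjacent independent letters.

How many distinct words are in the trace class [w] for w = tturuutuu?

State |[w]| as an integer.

drop 0:t onto floor
drop 1:t onto {0:t}
drop 2:u onto {1:t}
drop 3:r onto floor
drop 4:u onto {2:u}
drop 5:u onto {4:u}
drop 6:t onto {5:u}
drop 7:u onto {6:t}
drop 8:u onto {7:u}
ground layer = {0:t, 3:r}
drop-orders for the pieces not yet dropped (sum over which currently-grounded one goes next):
  1 to go: {3} 1  {8} 1
  2 to go: {3,8} 2  {7,8} 1
  3 to go: {3,7,8} 3  {6,7,8} 1
  4 to go: {3,6,7,8} 4  {5,6,7,8} 1
  5 to go: {3,5,6,7,8} 5  {4,5,6,7,8} 1
  6 to go: {2,4,5,6,7,8} 1  {3,4,5,6,7,8} 6
  7 to go: {1,2,4,5,6,7,8} 1  {2,3,4,5,6,7,8} 7
  if 0:t drops first: 8 orders
  if 3:r drops first: 1 orders
heap linearizations: 9

9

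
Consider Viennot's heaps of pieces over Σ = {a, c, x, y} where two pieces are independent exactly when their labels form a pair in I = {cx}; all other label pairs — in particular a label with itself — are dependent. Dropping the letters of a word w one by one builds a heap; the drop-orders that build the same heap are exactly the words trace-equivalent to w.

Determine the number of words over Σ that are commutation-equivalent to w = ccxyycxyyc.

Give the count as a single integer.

#0=c has no predecessor
#1=c depends on [0:c]
#2=x has no predecessor
#3=y depends on [1:c, 2:x]
#4=y depends on [3:y]
#5=c depends on [4:y]
#6=x depends on [4:y]
#7=y depends on [5:c, 6:x]
#8=y depends on [7:y]
#9=c depends on [8:y]
sources: [0:c, 2:x]
N(rest) = Σ N(rest − s) over sources s of rest; N(one piece) = 1:
  size 1 → [9]=1
  size 2 → [8,9]=1
  size 3 → [7,8,9]=1
  size 4 → [5,7,8,9]=1  [6,7,8,9]=1
  size 5 → [5,6,7,8,9]=2
  size 6 → [4,5,6,7,8,9]=2
  size 7 → [3,4,5,6,7,8,9]=2
  size 8 → [1,3,4,5,6,7,8,9]=2  [2,3,4,5,6,7,8,9]=2
  first=0(c) contributes 4
  first=2(x) contributes 2
|[w]| = 6

6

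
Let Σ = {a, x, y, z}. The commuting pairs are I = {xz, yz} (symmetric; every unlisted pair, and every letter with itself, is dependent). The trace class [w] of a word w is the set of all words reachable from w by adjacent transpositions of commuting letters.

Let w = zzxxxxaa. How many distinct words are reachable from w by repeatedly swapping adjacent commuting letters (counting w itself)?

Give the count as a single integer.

15

0(z) covers ∅
1(z) covers 0:z
2(x) covers ∅
3(x) covers 2:x
4(x) covers 3:x
5(x) covers 4:x
6(a) covers 1:z, 5:x
7(a) covers 6:a
floor of heap: 0:z, 2:x
completions by unplaced set U, small U first (add the entries for U minus each lowest piece of U):
  |U|=1: {7}:1
  |U|=2: {6,7}:1
  |U|=3: {1,6,7}:1  {5,6,7}:1
  |U|=4: {0,1,6,7}:1  {1,5,6,7}:2  {4,5,6,7}:1
  |U|=5: {0,1,5,6,7}:3  {1,4,5,6,7}:3  {3,4,5,6,7}:1
  |U|=6: {0,1,4,5,6,7}:6  {1,3,4,5,6,7}:4  {2,3,4,5,6,7}:1
  start at 0(z): 5
  start at 2(x): 10
sum over floor = 15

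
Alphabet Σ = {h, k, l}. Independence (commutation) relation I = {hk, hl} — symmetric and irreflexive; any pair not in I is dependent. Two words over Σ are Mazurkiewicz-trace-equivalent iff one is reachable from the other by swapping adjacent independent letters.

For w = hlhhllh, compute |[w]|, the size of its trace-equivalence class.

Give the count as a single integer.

drop 0:h onto floor
drop 1:l onto floor
drop 2:h onto {0:h}
drop 3:h onto {2:h}
drop 4:l onto {1:l}
drop 5:l onto {4:l}
drop 6:h onto {3:h}
ground layer = {0:h, 1:l}
drop-orders for the pieces not yet dropped (sum over which currently-grounded one goes next):
  1 to go: {5} 1  {6} 1
  2 to go: {3,6} 1  {4,5} 1  {5,6} 2
  3 to go: {1,4,5} 1  {2,3,6} 1  {3,5,6} 3  {4,5,6} 3
  4 to go: {0,2,3,6} 1  {1,4,5,6} 4  {2,3,5,6} 4  {3,4,5,6} 6
  5 to go: {0,2,3,5,6} 5  {1,3,4,5,6} 10  {2,3,4,5,6} 10
  if 0:h drops first: 20 orders
  if 1:l drops first: 15 orders
heap linearizations: 35

35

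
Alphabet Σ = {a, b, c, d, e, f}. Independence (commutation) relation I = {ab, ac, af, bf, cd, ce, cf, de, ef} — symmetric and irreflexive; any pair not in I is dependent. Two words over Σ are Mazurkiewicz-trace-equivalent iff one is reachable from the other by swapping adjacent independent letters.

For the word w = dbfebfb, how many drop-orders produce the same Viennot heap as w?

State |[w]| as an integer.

15

#0=d has no predecessor
#1=b depends on [0:d]
#2=f depends on [0:d]
#3=e depends on [1:b]
#4=b depends on [3:e]
#5=f depends on [2:f]
#6=b depends on [4:b]
sources: [0:d]
N(rest) = Σ N(rest − s) over sources s of rest; N(one piece) = 1:
  size 1 → [5]=1  [6]=1
  size 2 → [2,5]=1  [4,6]=1  [5,6]=2
  size 3 → [2,5,6]=3  [3,4,6]=1  [4,5,6]=3
  size 4 → [1,3,4,6]=1  [2,4,5,6]=6  [3,4,5,6]=4
  size 5 → [1,3,4,5,6]=5  [2,3,4,5,6]=10
  first=0(d) contributes 15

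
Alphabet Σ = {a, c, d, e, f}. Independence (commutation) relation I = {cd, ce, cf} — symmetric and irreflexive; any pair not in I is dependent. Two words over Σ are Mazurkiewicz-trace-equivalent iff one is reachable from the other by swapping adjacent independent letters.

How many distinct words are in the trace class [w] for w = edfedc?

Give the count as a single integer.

piece 0:e — minimal
piece 1:d rests on {0:e}
piece 2:f rests on {1:d}
piece 3:e rests on {2:f}
piece 4:d rests on {3:e}
piece 5:c — minimal
minimal pieces: {0:e, 5:c}
ways to finish when only these pieces remain (= sum over removing one remaining piece with nothing left below it):
  1 left: {4}→1  {5}→1
  2 left: {3,4}→1  {4,5}→2
  3 left: {2,3,4}→1  {3,4,5}→3
  4 left: {1,2,3,4}→1  {2,3,4,5}→4
  placing 0:e first → 5 extensions
  placing 5:c first → 1 extensions
total linear extensions = 6

6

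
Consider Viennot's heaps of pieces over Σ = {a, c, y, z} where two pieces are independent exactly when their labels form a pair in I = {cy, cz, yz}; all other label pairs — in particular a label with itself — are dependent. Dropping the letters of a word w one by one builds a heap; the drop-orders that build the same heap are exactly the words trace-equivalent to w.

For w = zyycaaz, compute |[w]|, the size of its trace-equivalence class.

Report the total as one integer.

12

#0=z has no predecessor
#1=y has no predecessor
#2=y depends on [1:y]
#3=c has no predecessor
#4=a depends on [0:z, 2:y, 3:c]
#5=a depends on [4:a]
#6=z depends on [5:a]
sources: [0:z, 1:y, 3:c]
N(rest) = Σ N(rest − s) over sources s of rest; N(one piece) = 1:
  size 1 → [6]=1
  size 2 → [5,6]=1
  size 3 → [4,5,6]=1
  size 4 → [0,4,5,6]=1  [2,4,5,6]=1  [3,4,5,6]=1
  size 5 → [0,2,4,5,6]=2  [0,3,4,5,6]=2  [1,2,4,5,6]=1  [2,3,4,5,6]=2
  first=0(z) contributes 3
  first=1(y) contributes 6
  first=3(c) contributes 3
|[w]| = 12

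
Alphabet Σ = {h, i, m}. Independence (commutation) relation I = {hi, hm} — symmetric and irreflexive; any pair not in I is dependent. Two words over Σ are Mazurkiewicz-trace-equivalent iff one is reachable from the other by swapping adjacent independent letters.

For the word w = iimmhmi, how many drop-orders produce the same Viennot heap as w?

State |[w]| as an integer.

#0=i has no predecessor
#1=i depends on [0:i]
#2=m depends on [1:i]
#3=m depends on [2:m]
#4=h has no predecessor
#5=m depends on [3:m]
#6=i depends on [5:m]
sources: [0:i, 4:h]
N(rest) = Σ N(rest − s) over sources s of rest; N(one piece) = 1:
  size 1 → [4]=1  [6]=1
  size 2 → [4,6]=2  [5,6]=1
  size 3 → [3,5,6]=1  [4,5,6]=3
  size 4 → [2,3,5,6]=1  [3,4,5,6]=4
  size 5 → [1,2,3,5,6]=1  [2,3,4,5,6]=5
  first=0(i) contributes 6
  first=4(h) contributes 1
|[w]| = 7

7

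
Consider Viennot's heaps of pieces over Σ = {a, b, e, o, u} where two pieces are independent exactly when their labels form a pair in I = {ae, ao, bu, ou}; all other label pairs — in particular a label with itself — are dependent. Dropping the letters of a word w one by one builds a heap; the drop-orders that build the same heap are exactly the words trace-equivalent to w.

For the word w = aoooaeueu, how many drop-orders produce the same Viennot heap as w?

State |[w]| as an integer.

piece 0:a — minimal
piece 1:o — minimal
piece 2:o rests on {1:o}
piece 3:o rests on {2:o}
piece 4:a rests on {0:a}
piece 5:e rests on {3:o}
piece 6:u rests on {4:a, 5:e}
piece 7:e rests on {6:u}
piece 8:u rests on {7:e}
minimal pieces: {0:a, 1:o}
ways to finish when only these pieces remain (= sum over removing one remaining piece with nothing left below it):
  1 left: {8}→1
  2 left: {7,8}→1
  3 left: {6,7,8}→1
  4 left: {4,6,7,8}→1  {5,6,7,8}→1
  5 left: {0,4,6,7,8}→1  {3,5,6,7,8}→1  {4,5,6,7,8}→2
  6 left: {0,4,5,6,7,8}→3  {2,3,5,6,7,8}→1  {3,4,5,6,7,8}→3
  7 left: {0,3,4,5,6,7,8}→6  {1,2,3,5,6,7,8}→1  {2,3,4,5,6,7,8}→4
  placing 0:a first → 5 extensions
  placing 1:o first → 10 extensions
total linear extensions = 15

15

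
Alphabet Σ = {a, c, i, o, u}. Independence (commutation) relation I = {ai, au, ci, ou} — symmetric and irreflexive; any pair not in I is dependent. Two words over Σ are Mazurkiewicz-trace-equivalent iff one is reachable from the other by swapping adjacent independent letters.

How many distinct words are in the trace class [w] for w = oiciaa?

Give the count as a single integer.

10

drop 0:o onto floor
drop 1:i onto {0:o}
drop 2:c onto {0:o}
drop 3:i onto {1:i}
drop 4:a onto {2:c}
drop 5:a onto {4:a}
ground layer = {0:o}
drop-orders for the pieces not yet dropped (sum over which currently-grounded one goes next):
  1 to go: {3} 1  {5} 1
  2 to go: {1,3} 1  {3,5} 2  {4,5} 1
  3 to go: {1,3,5} 3  {2,4,5} 1  {3,4,5} 3
  4 to go: {1,3,4,5} 6  {2,3,4,5} 4
  if 0:o drops first: 10 orders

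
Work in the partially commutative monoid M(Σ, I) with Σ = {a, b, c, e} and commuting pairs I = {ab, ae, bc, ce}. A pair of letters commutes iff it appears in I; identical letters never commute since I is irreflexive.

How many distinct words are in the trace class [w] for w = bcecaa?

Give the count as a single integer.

#0=b has no predecessor
#1=c has no predecessor
#2=e depends on [0:b]
#3=c depends on [1:c]
#4=a depends on [3:c]
#5=a depends on [4:a]
sources: [0:b, 1:c]
N(rest) = Σ N(rest − s) over sources s of rest; N(one piece) = 1:
  size 1 → [2]=1  [5]=1
  size 2 → [0,2]=1  [2,5]=2  [4,5]=1
  size 3 → [0,2,5]=3  [2,4,5]=3  [3,4,5]=1
  size 4 → [0,2,4,5]=6  [1,3,4,5]=1  [2,3,4,5]=4
  first=0(b) contributes 5
  first=1(c) contributes 10
|[w]| = 15

15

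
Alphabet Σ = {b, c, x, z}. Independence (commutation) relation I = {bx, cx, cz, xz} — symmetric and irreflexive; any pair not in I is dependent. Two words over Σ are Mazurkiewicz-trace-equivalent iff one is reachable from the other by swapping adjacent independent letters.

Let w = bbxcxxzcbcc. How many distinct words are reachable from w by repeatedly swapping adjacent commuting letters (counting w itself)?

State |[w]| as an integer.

0(b) covers ∅
1(b) covers 0:b
2(x) covers ∅
3(c) covers 1:b
4(x) covers 2:x
5(x) covers 4:x
6(z) covers 1:b
7(c) covers 3:c
8(b) covers 6:z, 7:c
9(c) covers 8:b
10(c) covers 9:c
floor of heap: 0:b, 2:x
completions by unplaced set U, small U first (add the entries for U minus each lowest piece of U):
  |U|=1: {5}:1  {10}:1
  |U|=2: {4,5}:1  {5,10}:2  {9,10}:1
  |U|=3: {2,4,5}:1  {4,5,10}:3  {5,9,10}:3  {8,9,10}:1
  |U|=4: {2,4,5,10}:4  {4,5,9,10}:6  {5,8,9,10}:4  {6,8,9,10}:1  {7,8,9,10}:1
  |U|=5: {2,4,5,9,10}:10  {3,7,8,9,10}:1  {4,5,8,9,10}:10  {5,6,8,9,10}:5  {5,7,8,9,10}:5  {6,7,8,9,10}:2
  |U|=6: {2,4,5,8,9,10}:20  {3,5,7,8,9,10}:6  {3,6,7,8,9,10}:3  {4,5,6,8,9,10}:15  {4,5,7,8,9,10}:15  {5,6,7,8,9,10}:12
  |U|=7: {1,3,6,7,8,9,10}:3  {2,4,5,6,8,9,10}:35  {2,4,5,7,8,9,10}:35  {3,4,5,7,8,9,10}:21  {3,5,6,7,8,9,10}:21  {4,5,6,7,8,9,10}:42
  |U|=8: {0,1,3,6,7,8,9,10}:3  {1,3,5,6,7,8,9,10}:24  {2,3,4,5,7,8,9,10}:56  {2,4,5,6,7,8,9,10}:112  {3,4,5,6,7,8,9,10}:84
  |U|=9: {0,1,3,5,6,7,8,9,10}:27  {1,3,4,5,6,7,8,9,10}:108  {2,3,4,5,6,7,8,9,10}:252
  start at 0(b): 360
  start at 2(x): 135
sum over floor = 495

495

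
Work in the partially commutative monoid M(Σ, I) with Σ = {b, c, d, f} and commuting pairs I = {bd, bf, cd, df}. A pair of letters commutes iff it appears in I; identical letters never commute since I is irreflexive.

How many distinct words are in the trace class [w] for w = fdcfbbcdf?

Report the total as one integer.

108

#0=f has no predecessor
#1=d has no predecessor
#2=c depends on [0:f]
#3=f depends on [2:c]
#4=b depends on [2:c]
#5=b depends on [4:b]
#6=c depends on [3:f, 5:b]
#7=d depends on [1:d]
#8=f depends on [6:c]
sources: [0:f, 1:d]
N(rest) = Σ N(rest − s) over sources s of rest; N(one piece) = 1:
  size 1 → [7]=1  [8]=1
  size 2 → [1,7]=1  [6,8]=1  [7,8]=2
  size 3 → [1,7,8]=3  [3,6,8]=1  [5,6,8]=1  [6,7,8]=3
  size 4 → [1,6,7,8]=6  [3,5,6,8]=2  [3,6,7,8]=4  [4,5,6,8]=1  [5,6,7,8]=4
  size 5 → [1,3,6,7,8]=10  [1,5,6,7,8]=10  [3,4,5,6,8]=3  [3,5,6,7,8]=10  [4,5,6,7,8]=5
  size 6 → [1,3,5,6,7,8]=30  [1,4,5,6,7,8]=15  [2,3,4,5,6,8]=3  [3,4,5,6,7,8]=18
  size 7 → [0,2,3,4,5,6,8]=3  [1,3,4,5,6,7,8]=63  [2,3,4,5,6,7,8]=21
  first=0(f) contributes 84
  first=1(d) contributes 24
|[w]| = 108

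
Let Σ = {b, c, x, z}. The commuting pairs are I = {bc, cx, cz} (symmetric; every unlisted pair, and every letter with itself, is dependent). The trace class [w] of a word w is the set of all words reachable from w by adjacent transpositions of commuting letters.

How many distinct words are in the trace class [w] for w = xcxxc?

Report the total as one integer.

10

0(x) covers ∅
1(c) covers ∅
2(x) covers 0:x
3(x) covers 2:x
4(c) covers 1:c
floor of heap: 0:x, 1:c
completions by unplaced set U, small U first (add the entries for U minus each lowest piece of U):
  |U|=1: {3}:1  {4}:1
  |U|=2: {1,4}:1  {2,3}:1  {3,4}:2
  |U|=3: {0,2,3}:1  {1,3,4}:3  {2,3,4}:3
  start at 0(x): 6
  start at 1(c): 4
sum over floor = 10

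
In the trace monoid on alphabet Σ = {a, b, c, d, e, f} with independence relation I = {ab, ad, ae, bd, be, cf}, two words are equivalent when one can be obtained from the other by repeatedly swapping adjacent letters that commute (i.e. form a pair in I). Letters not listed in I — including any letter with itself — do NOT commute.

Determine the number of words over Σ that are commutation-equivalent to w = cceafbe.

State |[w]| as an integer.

0(c) covers ∅
1(c) covers 0:c
2(e) covers 1:c
3(a) covers 1:c
4(f) covers 2:e, 3:a
5(b) covers 4:f
6(e) covers 4:f
floor of heap: 0:c
completions by unplaced set U, small U first (add the entries for U minus each lowest piece of U):
  |U|=1: {5}:1  {6}:1
  |U|=2: {5,6}:2
  |U|=3: {4,5,6}:2
  |U|=4: {2,4,5,6}:2  {3,4,5,6}:2
  |U|=5: {2,3,4,5,6}:4
  start at 0(c): 4

4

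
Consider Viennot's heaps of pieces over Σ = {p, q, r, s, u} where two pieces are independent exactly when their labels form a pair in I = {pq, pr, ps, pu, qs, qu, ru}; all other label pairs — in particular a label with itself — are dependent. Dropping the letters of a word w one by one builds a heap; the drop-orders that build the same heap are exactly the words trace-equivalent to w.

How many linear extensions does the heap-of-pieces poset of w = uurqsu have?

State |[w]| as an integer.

piece 0:u — minimal
piece 1:u rests on {0:u}
piece 2:r — minimal
piece 3:q rests on {2:r}
piece 4:s rests on {1:u, 2:r}
piece 5:u rests on {4:s}
minimal pieces: {0:u, 2:r}
ways to finish when only these pieces remain (= sum over removing one remaining piece with nothing left below it):
  1 left: {3}→1  {5}→1
  2 left: {3,5}→2  {4,5}→1
  3 left: {1,4,5}→1  {3,4,5}→3
  4 left: {0,1,4,5}→1  {1,3,4,5}→4  {2,3,4,5}→3
  placing 0:u first → 7 extensions
  placing 2:r first → 5 extensions
total linear extensions = 12

12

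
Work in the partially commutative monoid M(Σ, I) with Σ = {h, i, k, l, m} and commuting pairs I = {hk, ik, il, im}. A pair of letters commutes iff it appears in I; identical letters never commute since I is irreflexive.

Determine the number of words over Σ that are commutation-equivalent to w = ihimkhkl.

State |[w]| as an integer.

drop 0:i onto floor
drop 1:h onto {0:i}
drop 2:i onto {1:h}
drop 3:m onto {1:h}
drop 4:k onto {3:m}
drop 5:h onto {2:i, 3:m}
drop 6:k onto {4:k}
drop 7:l onto {5:h, 6:k}
ground layer = {0:i}
drop-orders for the pieces not yet dropped (sum over which currently-grounded one goes next):
  1 to go: {7} 1
  2 to go: {5,7} 1  {6,7} 1
  3 to go: {2,5,7} 1  {4,6,7} 1  {5,6,7} 2
  4 to go: {2,5,6,7} 3  {4,5,6,7} 3
  5 to go: {2,4,5,6,7} 6  {3,4,5,6,7} 3
  6 to go: {2,3,4,5,6,7} 9
  if 0:i drops first: 9 orders

9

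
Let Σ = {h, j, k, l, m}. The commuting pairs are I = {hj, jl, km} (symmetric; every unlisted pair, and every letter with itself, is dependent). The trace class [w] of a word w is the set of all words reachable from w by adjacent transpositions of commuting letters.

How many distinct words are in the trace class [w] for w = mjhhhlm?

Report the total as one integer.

piece 0:m — minimal
piece 1:j rests on {0:m}
piece 2:h rests on {0:m}
piece 3:h rests on {2:h}
piece 4:h rests on {3:h}
piece 5:l rests on {4:h}
piece 6:m rests on {1:j, 5:l}
minimal pieces: {0:m}
ways to finish when only these pieces remain (= sum over removing one remaining piece with nothing left below it):
  1 left: {6}→1
  2 left: {1,6}→1  {5,6}→1
  3 left: {1,5,6}→2  {4,5,6}→1
  4 left: {1,4,5,6}→3  {3,4,5,6}→1
  5 left: {1,3,4,5,6}→4  {2,3,4,5,6}→1
  placing 0:m first → 5 extensions

5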